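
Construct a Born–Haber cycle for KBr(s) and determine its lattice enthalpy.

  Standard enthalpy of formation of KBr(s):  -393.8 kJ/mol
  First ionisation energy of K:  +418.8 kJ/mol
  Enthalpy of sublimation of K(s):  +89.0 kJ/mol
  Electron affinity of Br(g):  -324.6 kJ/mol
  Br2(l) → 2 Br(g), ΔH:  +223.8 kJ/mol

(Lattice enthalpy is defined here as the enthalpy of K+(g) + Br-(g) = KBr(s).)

ΔHf° = 1·ΔHsub + 1·(ΣIE) + 1/2·D(Br2) + 1·EA + U
-393.8 = 1·(+89.0) + 1·(+418.8) + 1/2·(+223.8) + 1·(-324.6) + U
U = -393.8 − (+295.1) = -688.9 kJ/mol

U = -688.9 kJ/mol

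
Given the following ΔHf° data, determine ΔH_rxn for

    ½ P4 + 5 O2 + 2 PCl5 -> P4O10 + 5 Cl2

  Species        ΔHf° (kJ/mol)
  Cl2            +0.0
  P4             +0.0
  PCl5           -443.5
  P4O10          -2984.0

Products: 1·(-2984.0) + 5·(+0.0) = -2984.0
Reactants: 1/2·(+0.0) + 5·(+0.0) + 2·(-443.5) = -887.0
ΔH_rxn = (-2984.0) − (-887.0) = -2097.0 kJ/mol

ΔH_rxn = -2097.0 kJ/mol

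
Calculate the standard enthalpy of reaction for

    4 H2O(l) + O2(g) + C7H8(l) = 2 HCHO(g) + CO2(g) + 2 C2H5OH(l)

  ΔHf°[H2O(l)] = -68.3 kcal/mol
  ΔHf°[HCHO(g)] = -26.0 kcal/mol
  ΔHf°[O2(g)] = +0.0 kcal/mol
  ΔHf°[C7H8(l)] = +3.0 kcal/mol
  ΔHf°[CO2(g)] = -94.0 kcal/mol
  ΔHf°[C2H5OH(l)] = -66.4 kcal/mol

Products: 2·(-26.0) + 1·(-94.0) + 2·(-66.4) = -278.8
Reactants: 4·(-68.3) + 1·(+0.0) + 1·(+3.0) = -270.2
ΔHrxn = (-278.8) − (-270.2) = -8.6 kcal/mol

ΔHrxn = -8.6 kcal/mol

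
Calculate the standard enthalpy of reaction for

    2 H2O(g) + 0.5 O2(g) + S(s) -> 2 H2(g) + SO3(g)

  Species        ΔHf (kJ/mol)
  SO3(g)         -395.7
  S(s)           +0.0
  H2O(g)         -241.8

ΔHrxn = 87.9 kJ/mol

ΔH°rxn = Σ nΔHf°(products) − Σ nΔHf°(reactants).
Products: 2·(+0.0) + 1·(-395.7) = -395.7
Reactants: 2·(-241.8) + 1/2·(+0.0) + 1·(+0.0) = -483.6
ΔHrxn = (-395.7) − (-483.6) = 87.9 kJ/mol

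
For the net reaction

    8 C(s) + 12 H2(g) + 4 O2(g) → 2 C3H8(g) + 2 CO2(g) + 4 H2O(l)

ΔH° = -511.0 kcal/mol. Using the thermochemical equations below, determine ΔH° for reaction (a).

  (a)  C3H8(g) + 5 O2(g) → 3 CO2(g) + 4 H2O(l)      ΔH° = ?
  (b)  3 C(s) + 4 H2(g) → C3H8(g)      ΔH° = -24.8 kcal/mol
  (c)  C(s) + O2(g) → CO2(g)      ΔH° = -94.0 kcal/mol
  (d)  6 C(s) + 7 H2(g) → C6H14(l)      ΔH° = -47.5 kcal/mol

ΔH° = -530.6 kcal/mol

(a) as written: contributes x
(b) × 3: (3)·(-24.8) = -74.4 kcal/mol
(c) reversed: +94.0 kcal/mol
(d): not needed.
-511.0 = (-74.4) + (+94.0) + x
x = (-511.0 − (+19.6)) / (1) = -530.6 kcal/mol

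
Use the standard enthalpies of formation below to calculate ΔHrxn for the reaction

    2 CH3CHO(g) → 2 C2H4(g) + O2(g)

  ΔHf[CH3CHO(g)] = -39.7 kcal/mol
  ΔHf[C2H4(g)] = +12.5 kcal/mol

ΔH°rxn = Σ nΔHf°(products) − Σ nΔHf°(reactants).
Products: 2·(+12.5) + 1·(+0.0) = +25.0
Reactants: 2·(-39.7) = -79.4
ΔHrxn = (+25.0) − (-79.4) = 104.4 kcal/mol

ΔHrxn = 104.4 kcal/mol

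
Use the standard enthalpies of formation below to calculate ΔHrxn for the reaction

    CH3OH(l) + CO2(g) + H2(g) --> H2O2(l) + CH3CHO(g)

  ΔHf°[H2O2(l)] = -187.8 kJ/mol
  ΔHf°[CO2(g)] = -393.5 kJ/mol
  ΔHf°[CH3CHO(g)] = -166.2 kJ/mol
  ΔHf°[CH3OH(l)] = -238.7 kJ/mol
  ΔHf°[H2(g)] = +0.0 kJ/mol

ΔHrxn = 278.2 kJ/mol

Products: 1·(-187.8) + 1·(-166.2) = -354.0
Reactants: 1·(-238.7) + 1·(-393.5) + 1·(+0.0) = -632.2
ΔHrxn = (-354.0) − (-632.2) = 278.2 kJ/mol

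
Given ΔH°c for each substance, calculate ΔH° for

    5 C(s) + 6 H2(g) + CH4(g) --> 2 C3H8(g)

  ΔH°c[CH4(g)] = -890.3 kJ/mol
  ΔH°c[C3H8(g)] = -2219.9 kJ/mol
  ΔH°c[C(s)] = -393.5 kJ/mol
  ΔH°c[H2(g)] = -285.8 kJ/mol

With combustion enthalpies, reactants minus products:
= [5·(-393.5) + 6·(-285.8) + 1·(-890.3)] − [2·(-2219.9)]
= -132.8 kJ/mol

ΔH° = -132.8 kJ/mol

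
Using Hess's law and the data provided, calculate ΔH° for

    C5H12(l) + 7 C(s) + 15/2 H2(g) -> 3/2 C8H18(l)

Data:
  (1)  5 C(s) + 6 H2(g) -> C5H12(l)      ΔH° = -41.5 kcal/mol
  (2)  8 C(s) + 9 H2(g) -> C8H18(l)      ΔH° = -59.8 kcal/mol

ΔH° = -48.2 kcal/mol

(1) reversed (reverse to put C5H12(l) on the reactant side): +41.5 kcal/mol
(2) × 3/2 (scale by 3/2 for the 3/2 C8H18(l)): (3/2)·(-59.8) = -89.7 kcal/mol
Since enthalpy is a state function, ΔH° = (-1)·(-41.5) + (3/2)·(-59.8) = -48.2 kcal/mol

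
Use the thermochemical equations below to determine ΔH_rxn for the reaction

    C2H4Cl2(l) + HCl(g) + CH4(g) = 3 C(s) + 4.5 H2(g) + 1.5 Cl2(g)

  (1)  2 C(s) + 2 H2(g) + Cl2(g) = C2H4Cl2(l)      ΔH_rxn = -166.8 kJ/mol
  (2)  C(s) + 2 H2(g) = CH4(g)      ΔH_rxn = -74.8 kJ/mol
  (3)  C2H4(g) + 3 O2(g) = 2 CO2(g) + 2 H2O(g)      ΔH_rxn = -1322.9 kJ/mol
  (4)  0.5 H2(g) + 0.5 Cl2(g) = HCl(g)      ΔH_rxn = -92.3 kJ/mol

(1) reversed (C2H4Cl2(l) must end up as a reactant): +166.8 kJ/mol
(2) reversed (CH4(g) must end up as a reactant): +74.8 kJ/mol
(3): not needed (CO2(g) appears nowhere else).
(4) reversed (HCl(g) must end up as a reactant): +92.3 kJ/mol
ΔH_rxn = (+166.8) + (+74.8) + (+92.3) = 333.9 kJ/mol

ΔH_rxn = 333.9 kJ/mol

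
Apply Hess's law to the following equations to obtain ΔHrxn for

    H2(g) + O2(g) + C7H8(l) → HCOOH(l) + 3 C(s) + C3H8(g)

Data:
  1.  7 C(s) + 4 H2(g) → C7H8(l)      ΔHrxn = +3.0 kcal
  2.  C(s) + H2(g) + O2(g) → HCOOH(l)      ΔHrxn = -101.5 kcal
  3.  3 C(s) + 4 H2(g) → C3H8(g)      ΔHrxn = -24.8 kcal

ΔHrxn = -129.3 kcal

eq. 1 reversed: -3.0 kcal
eq. 2 as written: -101.5 kcal
eq. 3 as written: -24.8 kcal
By Hess's law, ΔHrxn = (-1)·(+3.0) + (1)·(-101.5) + (1)·(-24.8) = -129.3 kcal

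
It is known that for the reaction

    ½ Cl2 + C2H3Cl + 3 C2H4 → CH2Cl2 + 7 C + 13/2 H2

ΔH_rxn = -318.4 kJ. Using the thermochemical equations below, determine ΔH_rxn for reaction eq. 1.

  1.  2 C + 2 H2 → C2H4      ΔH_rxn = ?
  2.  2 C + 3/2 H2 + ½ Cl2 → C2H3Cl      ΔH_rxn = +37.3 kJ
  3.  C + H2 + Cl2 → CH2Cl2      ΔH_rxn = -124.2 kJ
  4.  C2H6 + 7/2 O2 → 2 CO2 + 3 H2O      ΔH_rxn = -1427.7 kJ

eq. 1 reversed and × 3: contributes −3·x
eq. 2 reversed: -37.3 kJ
eq. 3 as written: -124.2 kJ
eq. 4: not needed.
-318.4 = (-37.3) + (-124.2) − 3·x
x = (-318.4 − (-161.5)) / (-3) = 52.3 kJ

ΔH_rxn = 52.3 kJ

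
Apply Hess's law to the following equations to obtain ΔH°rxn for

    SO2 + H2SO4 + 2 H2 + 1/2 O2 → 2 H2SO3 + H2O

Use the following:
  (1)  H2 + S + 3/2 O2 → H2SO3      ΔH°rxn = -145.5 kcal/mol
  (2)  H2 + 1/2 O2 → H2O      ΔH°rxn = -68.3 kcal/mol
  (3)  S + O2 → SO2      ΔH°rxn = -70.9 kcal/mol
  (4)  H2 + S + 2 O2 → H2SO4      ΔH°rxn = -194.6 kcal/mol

ΔH°rxn = -93.8 kcal/mol

(1) × 2: (2)·(-145.5) = -291.0 kcal/mol
(2) as written: -68.3 kcal/mol
(3) reversed: +70.9 kcal/mol
(4) reversed: +194.6 kcal/mol
Summing the manipulated equations, ΔH°rxn = (-291.0) + (-68.3) + (+70.9) + (+194.6) = -93.8 kcal/mol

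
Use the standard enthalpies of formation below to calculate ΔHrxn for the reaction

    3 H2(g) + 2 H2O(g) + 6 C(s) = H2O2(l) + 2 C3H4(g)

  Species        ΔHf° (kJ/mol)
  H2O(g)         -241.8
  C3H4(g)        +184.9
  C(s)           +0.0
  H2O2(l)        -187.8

Products: 1·(-187.8) + 2·(+184.9) = +182.0
Reactants: 3·(+0.0) + 2·(-241.8) + 6·(+0.0) = -483.6
ΔHrxn = (+182.0) − (-483.6) = 665.6 kJ/mol

ΔHrxn = 665.6 kJ/mol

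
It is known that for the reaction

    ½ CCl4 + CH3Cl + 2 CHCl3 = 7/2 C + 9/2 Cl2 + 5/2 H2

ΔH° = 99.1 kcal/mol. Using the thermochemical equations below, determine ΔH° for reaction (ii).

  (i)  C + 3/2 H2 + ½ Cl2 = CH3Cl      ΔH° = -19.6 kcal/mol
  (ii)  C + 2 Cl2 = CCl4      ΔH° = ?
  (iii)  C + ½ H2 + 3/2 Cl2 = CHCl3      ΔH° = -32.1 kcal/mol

(i) reversed: +19.6 kcal/mol
(ii) reversed and × 1/2: contributes −1/2·x
(iii) reversed and × 2: (-2)·(-32.1) = +64.2 kcal/mol
+99.1 = (+19.6) + (+64.2) − 1/2·x
x = (+99.1 − (+83.8)) / (-1/2) = -30.6 kcal/mol

ΔH° = -30.6 kcal/mol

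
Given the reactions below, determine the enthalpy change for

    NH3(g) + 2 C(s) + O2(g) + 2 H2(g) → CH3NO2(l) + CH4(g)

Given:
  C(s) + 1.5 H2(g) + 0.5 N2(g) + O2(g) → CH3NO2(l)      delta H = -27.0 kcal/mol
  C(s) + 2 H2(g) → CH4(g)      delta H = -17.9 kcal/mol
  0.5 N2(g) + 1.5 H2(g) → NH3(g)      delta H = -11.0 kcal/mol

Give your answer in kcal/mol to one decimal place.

delta H = -33.9 kcal/mol

equation 1 as written (CH3NO2(l) already on the product side): -27.0 kcal/mol
equation 2 as written (CH4(g) already on the product side): -17.9 kcal/mol
equation 3 reversed (reverse to put NH3(g) on the reactant side): +11.0 kcal/mol
delta H = (-27.0) + (-17.9) + (+11.0) = -33.9 kcal/mol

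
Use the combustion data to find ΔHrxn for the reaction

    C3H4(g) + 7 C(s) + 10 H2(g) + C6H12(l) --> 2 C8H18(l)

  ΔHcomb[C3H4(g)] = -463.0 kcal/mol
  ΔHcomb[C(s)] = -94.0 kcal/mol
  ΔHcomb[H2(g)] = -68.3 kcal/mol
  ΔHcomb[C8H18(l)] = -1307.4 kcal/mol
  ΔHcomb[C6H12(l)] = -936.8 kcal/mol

Using ΔH = Σ nΔHc°(reactants) − Σ nΔHc°(products):
= [1·(-463.0) + 7·(-94.0) + 10·(-68.3) + 1·(-936.8)] − [2·(-1307.4)]
= -126.0 kcal/mol

ΔHrxn = -126.0 kcal/mol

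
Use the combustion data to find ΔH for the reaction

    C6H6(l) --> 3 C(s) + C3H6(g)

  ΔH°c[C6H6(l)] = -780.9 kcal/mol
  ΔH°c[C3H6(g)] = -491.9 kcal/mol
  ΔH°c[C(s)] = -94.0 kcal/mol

ΔH = -7.0 kcal/mol

With combustion enthalpies, reactants minus products:
= [1·(-780.9)] − [3·(-94.0) + 1·(-491.9)]
= -7.0 kcal/mol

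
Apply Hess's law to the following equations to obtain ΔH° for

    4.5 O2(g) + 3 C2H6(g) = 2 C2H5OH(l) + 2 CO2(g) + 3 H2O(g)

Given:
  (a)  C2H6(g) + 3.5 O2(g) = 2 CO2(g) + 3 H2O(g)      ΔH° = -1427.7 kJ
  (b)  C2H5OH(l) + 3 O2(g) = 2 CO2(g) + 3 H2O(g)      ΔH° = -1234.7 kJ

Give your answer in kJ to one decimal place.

(a) × 3: (3)·(-1427.7) = -4283.1 kJ
(b) reversed and × 2: (-2)·(-1234.7) = +2469.4 kJ
Summing the manipulated equations, ΔH° = (-4283.1) + (+2469.4) = -1813.7 kJ

ΔH° = -1813.7 kJ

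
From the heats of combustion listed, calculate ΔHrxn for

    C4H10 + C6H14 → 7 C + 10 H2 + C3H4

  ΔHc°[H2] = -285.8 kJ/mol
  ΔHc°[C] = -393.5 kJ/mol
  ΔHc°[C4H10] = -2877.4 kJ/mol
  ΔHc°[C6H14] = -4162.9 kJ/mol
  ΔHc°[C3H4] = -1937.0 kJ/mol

With combustion enthalpies, reactants minus products:
= [1·(-2877.4) + 1·(-4162.9)] − [7·(-393.5) + 10·(-285.8) + 1·(-1937.0)]
= 509.2 kJ/mol

ΔHrxn = 509.2 kJ/mol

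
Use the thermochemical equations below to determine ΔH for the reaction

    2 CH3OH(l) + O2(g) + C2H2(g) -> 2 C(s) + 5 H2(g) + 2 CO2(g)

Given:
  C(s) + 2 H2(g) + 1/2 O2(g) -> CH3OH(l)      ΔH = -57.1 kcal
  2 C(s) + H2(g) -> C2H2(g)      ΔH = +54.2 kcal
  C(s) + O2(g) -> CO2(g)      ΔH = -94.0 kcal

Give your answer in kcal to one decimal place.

equation 1 reversed and × 2 (reverse to put CH3OH(l) on the reactant side; scale by 2 for the 2 CH3OH(l)): (-2)·(-57.1) = +114.2 kcal
equation 2 reversed (C2H2(g) must end up as a reactant): -54.2 kcal
equation 3 × 2 (×2 to match 2 CO2(g) in the target): (2)·(-94.0) = -188.0 kcal
ΔH = (+114.2) + (-54.2) + (-188.0) = -128.0 kcal

ΔH = -128.0 kcal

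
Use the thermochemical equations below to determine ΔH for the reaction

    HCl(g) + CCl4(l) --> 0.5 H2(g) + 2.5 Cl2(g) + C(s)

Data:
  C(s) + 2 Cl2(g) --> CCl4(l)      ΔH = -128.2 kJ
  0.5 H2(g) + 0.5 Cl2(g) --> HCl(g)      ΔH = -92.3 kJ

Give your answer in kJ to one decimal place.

ΔH = 220.5 kJ

equation 1 reversed (CCl4(l) must end up as a reactant): +128.2 kJ
equation 2 reversed (HCl(g) must end up as a reactant): +92.3 kJ
ΔH = (-1)·(-128.2) + (-1)·(-92.3) = 220.5 kJ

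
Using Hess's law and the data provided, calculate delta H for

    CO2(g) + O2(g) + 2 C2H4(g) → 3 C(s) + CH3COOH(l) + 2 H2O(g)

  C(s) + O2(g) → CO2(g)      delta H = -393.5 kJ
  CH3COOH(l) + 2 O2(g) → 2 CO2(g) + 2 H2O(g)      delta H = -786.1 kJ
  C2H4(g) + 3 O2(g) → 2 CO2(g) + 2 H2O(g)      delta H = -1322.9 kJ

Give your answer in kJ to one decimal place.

equation 1 reversed and × 3: (-3)·(-393.5) = +1180.5 kJ
equation 2 reversed: +786.1 kJ
equation 3 × 2: (2)·(-1322.9) = -2645.8 kJ
delta H = (-3)·(-393.5) + (-1)·(-786.1) + (2)·(-1322.9) = -679.2 kJ

delta H = -679.2 kJ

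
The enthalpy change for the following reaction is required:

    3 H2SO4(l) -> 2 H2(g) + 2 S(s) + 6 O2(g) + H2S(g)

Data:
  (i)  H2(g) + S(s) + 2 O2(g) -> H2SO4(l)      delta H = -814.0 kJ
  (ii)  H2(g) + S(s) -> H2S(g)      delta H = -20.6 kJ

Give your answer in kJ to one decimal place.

(i) reversed and × 3 (H2SO4(l) must end up as a reactant; ×3 to match 3 H2SO4(l) in the target): (-3)·(-814.0) = +2442.0 kJ
(ii) as written (H2S(g) already on the product side): -20.6 kJ
delta H = (+2442.0) + (-20.6) = 2421.4 kJ

delta H = 2421.4 kJ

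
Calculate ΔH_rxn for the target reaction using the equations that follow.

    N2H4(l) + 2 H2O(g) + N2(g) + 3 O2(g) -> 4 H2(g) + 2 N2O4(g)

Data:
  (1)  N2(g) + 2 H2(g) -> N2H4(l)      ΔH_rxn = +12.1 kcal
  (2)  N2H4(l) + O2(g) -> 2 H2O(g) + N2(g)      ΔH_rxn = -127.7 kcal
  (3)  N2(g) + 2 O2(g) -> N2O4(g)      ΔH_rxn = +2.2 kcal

(1) reversed and × 2: (-2)·(+12.1) = -24.2 kcal
(2) reversed: +127.7 kcal
(3) × 2: (2)·(+2.2) = +4.4 kcal
ΔH_rxn = (-24.2) + (+127.7) + (+4.4) = 107.9 kcal

ΔH_rxn = 107.9 kcal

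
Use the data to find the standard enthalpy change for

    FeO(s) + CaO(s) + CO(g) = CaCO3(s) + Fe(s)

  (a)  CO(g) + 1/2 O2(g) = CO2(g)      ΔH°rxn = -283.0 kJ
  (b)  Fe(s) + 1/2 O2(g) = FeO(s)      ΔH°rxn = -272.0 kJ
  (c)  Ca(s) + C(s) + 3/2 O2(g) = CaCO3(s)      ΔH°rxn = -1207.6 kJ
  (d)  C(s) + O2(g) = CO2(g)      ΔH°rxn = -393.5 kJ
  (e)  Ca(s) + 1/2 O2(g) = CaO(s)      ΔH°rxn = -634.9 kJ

ΔH°rxn = -190.2 kJ

(a) as written (CO(g) already on the reactant side): -283.0 kJ
(b) reversed (FeO(s) must end up as a reactant): +272.0 kJ
(c) as written (CaCO3(s) already on the product side): -1207.6 kJ
(d) reversed: +393.5 kJ
(e) reversed (CaO(s) must end up as a reactant): +634.9 kJ
Combining the equations, ΔH°rxn = (-283.0) + (+272.0) + (-1207.6) + (+393.5) + (+634.9) = -190.2 kJ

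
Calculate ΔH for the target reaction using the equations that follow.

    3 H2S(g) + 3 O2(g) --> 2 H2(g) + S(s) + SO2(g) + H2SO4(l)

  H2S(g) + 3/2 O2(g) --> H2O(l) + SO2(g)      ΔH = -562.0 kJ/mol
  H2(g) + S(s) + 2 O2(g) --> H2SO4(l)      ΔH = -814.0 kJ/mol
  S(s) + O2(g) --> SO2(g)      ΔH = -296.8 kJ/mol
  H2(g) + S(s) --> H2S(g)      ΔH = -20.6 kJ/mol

equation 1: not needed (H2O(l) appears nowhere else).
equation 2 as written (H2SO4(l) already on the product side): -814.0 kJ/mol
equation 3 as written: -296.8 kJ/mol
equation 4 reversed and × 3: (-3)·(-20.6) = +61.8 kJ/mol
By Hess's law, ΔH = (1)·(-814.0) + (1)·(-296.8) + (-3)·(-20.6) = -1049.0 kJ/mol

ΔH = -1049.0 kJ/mol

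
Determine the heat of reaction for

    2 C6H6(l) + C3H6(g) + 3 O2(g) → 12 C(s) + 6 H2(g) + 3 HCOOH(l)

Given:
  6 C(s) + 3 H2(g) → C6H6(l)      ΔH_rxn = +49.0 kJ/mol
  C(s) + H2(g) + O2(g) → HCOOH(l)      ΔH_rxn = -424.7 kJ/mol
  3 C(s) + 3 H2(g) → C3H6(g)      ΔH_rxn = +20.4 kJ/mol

ΔH_rxn = -1392.5 kJ/mol

equation 1 reversed and × 2 (C6H6(l) must end up as a reactant; ×2 to match 2 C6H6(l) in the target): (-2)·(+49.0) = -98.0 kJ/mol
equation 2 × 3 (scale by 3 for the 3 HCOOH(l)): (3)·(-424.7) = -1274.1 kJ/mol
equation 3 reversed (C3H6(g) must end up as a reactant): -20.4 kJ/mol
By Hess's law, ΔH_rxn = (-2)·(+49.0) + (3)·(-424.7) + (-1)·(+20.4) = -1392.5 kJ/mol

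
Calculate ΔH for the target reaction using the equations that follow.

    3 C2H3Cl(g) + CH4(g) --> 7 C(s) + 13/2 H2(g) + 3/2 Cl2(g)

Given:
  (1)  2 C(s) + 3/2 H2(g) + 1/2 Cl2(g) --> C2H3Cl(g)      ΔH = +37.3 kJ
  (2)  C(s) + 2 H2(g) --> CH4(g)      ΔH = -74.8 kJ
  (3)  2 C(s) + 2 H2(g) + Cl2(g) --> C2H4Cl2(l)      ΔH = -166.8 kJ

ΔH = -37.1 kJ

(1) reversed and × 3 (C2H3Cl(g) must end up as a reactant; ×3 to match 3 C2H3Cl(g) in the target): (-3)·(+37.3) = -111.9 kJ
(2) reversed (reverse to put CH4(g) on the reactant side): +74.8 kJ
(3): not needed (C2H4Cl2(l) appears nowhere else).
ΔH = (-111.9) + (+74.8) = -37.1 kJ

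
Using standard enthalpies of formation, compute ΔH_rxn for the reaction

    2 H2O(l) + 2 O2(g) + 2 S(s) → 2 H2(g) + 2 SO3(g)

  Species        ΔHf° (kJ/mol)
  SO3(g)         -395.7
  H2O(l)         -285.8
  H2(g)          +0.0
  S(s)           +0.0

ΔH_rxn = -219.8 kJ/mol

Products: 2·(+0.0) + 2·(-395.7) = -791.4
Reactants: 2·(-285.8) + 2·(+0.0) + 2·(+0.0) = -571.6
ΔH_rxn = (-791.4) − (-571.6) = -219.8 kJ/mol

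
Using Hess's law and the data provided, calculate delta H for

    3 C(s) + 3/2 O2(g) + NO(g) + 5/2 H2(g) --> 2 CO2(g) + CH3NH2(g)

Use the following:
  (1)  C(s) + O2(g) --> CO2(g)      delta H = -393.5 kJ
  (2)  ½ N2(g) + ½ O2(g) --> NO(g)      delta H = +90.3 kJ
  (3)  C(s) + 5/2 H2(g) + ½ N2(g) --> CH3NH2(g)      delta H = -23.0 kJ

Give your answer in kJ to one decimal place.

delta H = -900.3 kJ

(1) × 2: (2)·(-393.5) = -787.0 kJ
(2) reversed: -90.3 kJ
(3) as written: -23.0 kJ
delta H = (2)·(-393.5) + (-1)·(+90.3) + (1)·(-23.0) = -900.3 kJ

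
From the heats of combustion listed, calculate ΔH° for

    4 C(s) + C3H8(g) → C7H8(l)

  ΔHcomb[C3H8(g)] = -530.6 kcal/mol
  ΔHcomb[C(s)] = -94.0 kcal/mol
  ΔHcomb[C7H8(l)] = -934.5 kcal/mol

With combustion enthalpies, reactants minus products:
= [4·(-94.0) + 1·(-530.6)] − [1·(-934.5)]
= 27.9 kcal/mol

ΔH° = 27.9 kcal/mol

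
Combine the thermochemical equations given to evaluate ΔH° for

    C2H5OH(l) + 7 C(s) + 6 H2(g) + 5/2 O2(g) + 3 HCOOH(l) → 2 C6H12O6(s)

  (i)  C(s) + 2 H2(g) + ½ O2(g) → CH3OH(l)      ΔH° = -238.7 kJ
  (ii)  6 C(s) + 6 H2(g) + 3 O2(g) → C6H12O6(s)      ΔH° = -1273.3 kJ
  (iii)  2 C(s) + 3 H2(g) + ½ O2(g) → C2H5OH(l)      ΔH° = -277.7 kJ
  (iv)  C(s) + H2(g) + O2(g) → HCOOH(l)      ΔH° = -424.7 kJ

ΔH° = -994.8 kJ

(i): not needed (CH3OH(l) appears nowhere else).
(ii) × 2 (scale by 2 for the 2 C6H12O6(s)): (2)·(-1273.3) = -2546.6 kJ
(iii) reversed (reverse to put C2H5OH(l) on the reactant side): +277.7 kJ
(iv) reversed and × 3 (reverse to put HCOOH(l) on the reactant side; ×3 to match 3 HCOOH(l) in the target): (-3)·(-424.7) = +1274.1 kJ
Summing the manipulated equations, ΔH° = (2)·(-1273.3) + (-1)·(-277.7) + (-3)·(-424.7) = -994.8 kJ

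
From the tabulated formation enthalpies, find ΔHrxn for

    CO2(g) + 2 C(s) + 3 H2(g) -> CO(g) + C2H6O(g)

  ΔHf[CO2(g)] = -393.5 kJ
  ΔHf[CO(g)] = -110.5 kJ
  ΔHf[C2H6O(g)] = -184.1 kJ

ΔHrxn = 98.9 kJ

Products: 1·(-110.5) + 1·(-184.1) = -294.6
Reactants: 1·(-393.5) + 2·(+0.0) + 3·(+0.0) = -393.5
ΔHrxn = (-294.6) − (-393.5) = 98.9 kJ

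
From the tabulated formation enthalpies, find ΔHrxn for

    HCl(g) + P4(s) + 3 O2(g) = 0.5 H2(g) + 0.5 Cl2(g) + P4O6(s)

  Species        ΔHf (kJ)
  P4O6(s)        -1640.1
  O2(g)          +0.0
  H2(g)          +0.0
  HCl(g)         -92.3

ΔHrxn = -1547.8 kJ

Products: 1/2·(+0.0) + 1/2·(+0.0) + 1·(-1640.1) = -1640.1
Reactants: 1·(-92.3) + 1·(+0.0) + 3·(+0.0) = -92.3
ΔHrxn = (-1640.1) − (-92.3) = -1547.8 kJ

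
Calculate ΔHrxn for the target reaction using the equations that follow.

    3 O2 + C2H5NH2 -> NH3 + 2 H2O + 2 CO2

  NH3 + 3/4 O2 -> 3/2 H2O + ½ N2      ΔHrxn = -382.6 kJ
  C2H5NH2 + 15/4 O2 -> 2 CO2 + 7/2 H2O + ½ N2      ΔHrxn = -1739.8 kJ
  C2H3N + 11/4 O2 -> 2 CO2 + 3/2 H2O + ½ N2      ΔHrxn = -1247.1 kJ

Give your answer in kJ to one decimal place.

equation 1 reversed (NH3 must end up as a product): +382.6 kJ
equation 2 as written (C2H5NH2 already on the reactant side): -1739.8 kJ
equation 3: not needed (C2H3N appears nowhere else).
ΔHrxn = (+382.6) + (-1739.8) = -1357.2 kJ

ΔHrxn = -1357.2 kJ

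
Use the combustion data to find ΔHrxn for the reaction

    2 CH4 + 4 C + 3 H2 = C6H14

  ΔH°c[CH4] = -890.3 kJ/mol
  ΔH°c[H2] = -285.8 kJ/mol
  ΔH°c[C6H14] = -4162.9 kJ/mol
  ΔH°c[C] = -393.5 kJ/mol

With combustion enthalpies, reactants minus products:
= [2·(-890.3) + 4·(-393.5) + 3·(-285.8)] − [1·(-4162.9)]
= -49.1 kJ/mol

ΔHrxn = -49.1 kJ/mol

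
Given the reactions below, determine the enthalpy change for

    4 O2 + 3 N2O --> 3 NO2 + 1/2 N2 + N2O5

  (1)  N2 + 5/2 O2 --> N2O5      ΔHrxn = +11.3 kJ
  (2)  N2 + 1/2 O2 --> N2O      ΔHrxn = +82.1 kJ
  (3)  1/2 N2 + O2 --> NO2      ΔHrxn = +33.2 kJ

ΔHrxn = -135.4 kJ

(1) as written: +11.3 kJ
(2) reversed and × 3: (-3)·(+82.1) = -246.3 kJ
(3) × 3: (3)·(+33.2) = +99.6 kJ
Summing the manipulated equations, ΔHrxn = (1)·(+11.3) + (-3)·(+82.1) + (3)·(+33.2) = -135.4 kJ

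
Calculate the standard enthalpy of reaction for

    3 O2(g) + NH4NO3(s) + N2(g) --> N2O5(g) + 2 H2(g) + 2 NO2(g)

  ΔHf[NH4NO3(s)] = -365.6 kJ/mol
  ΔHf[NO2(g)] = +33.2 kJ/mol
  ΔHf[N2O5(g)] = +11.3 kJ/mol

Products: 1·(+11.3) + 2·(+0.0) + 2·(+33.2) = +77.7
Reactants: 3·(+0.0) + 1·(-365.6) + 1·(+0.0) = -365.6
ΔH° = (+77.7) − (-365.6) = 443.3 kJ/mol

ΔH° = 443.3 kJ/mol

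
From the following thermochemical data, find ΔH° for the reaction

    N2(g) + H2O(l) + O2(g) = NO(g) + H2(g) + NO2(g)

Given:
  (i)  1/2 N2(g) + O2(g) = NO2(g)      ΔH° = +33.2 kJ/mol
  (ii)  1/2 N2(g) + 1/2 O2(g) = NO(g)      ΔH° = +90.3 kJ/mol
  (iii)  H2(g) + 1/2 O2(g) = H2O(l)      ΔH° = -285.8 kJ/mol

(i) as written: +33.2 kJ/mol
(ii) as written: +90.3 kJ/mol
(iii) reversed: +285.8 kJ/mol
ΔH° = (+33.2) + (+90.3) + (+285.8) = 409.3 kJ/mol

ΔH° = 409.3 kJ/mol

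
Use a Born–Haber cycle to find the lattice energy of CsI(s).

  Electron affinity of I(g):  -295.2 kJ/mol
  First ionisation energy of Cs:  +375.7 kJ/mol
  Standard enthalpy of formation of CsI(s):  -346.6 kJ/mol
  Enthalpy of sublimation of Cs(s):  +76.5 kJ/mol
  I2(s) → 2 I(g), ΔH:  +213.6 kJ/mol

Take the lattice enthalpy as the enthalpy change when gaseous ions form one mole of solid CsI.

ΔHf° = 1·ΔHsub + 1·(ΣIE) + 1/2·D(I2) + 1·EA + U
-346.6 = 1·(+76.5) + 1·(+375.7) + 1/2·(+213.6) + 1·(-295.2) + U
U = -346.6 − (+263.8) = -610.4 kJ/mol

U = -610.4 kJ/mol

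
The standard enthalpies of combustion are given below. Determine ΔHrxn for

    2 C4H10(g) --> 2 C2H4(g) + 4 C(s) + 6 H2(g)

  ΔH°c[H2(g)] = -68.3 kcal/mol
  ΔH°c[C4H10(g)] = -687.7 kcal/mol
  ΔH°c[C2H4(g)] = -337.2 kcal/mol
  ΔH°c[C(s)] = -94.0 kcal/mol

ΔHrxn = 84.8 kcal/mol

Using ΔH = Σ nΔHc°(reactants) − Σ nΔHc°(products):
= [2·(-687.7)] − [2·(-337.2) + 4·(-94.0) + 6·(-68.3)]
= 84.8 kcal/mol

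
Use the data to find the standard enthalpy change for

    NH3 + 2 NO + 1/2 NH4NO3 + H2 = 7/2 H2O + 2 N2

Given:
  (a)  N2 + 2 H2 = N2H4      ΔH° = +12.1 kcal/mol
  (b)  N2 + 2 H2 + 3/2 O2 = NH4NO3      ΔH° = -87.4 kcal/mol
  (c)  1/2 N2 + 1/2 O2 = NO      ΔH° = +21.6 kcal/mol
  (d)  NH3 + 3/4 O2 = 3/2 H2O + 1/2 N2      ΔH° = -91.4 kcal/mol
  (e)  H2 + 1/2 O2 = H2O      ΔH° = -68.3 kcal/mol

ΔH° = -227.5 kcal/mol

(a): not needed (N2H4 appears nowhere else).
(b) reversed and × 1/2 (NH4NO3 must end up as a reactant; ×1/2 to match 1/2 NH4NO3 in the target): (-1/2)·(-87.4) = +43.7 kcal/mol
(c) reversed and × 2 (reverse to put NO on the reactant side; ×2 to match 2 NO in the target): (-2)·(+21.6) = -43.2 kcal/mol
(d) as written (NH3 already on the reactant side): -91.4 kcal/mol
(e) × 2: (2)·(-68.3) = -136.6 kcal/mol
ΔH° = (+43.7) + (-43.2) + (-91.4) + (-136.6) = -227.5 kcal/mol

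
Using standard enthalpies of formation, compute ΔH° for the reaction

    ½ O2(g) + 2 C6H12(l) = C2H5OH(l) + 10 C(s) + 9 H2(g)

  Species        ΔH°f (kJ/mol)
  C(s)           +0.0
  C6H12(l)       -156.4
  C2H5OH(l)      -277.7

Products: 1·(-277.7) + 10·(+0.0) + 9·(+0.0) = -277.7
Reactants: 1/2·(+0.0) + 2·(-156.4) = -312.8
ΔH° = (-277.7) − (-312.8) = 35.1 kJ/mol

ΔH° = 35.1 kJ/mol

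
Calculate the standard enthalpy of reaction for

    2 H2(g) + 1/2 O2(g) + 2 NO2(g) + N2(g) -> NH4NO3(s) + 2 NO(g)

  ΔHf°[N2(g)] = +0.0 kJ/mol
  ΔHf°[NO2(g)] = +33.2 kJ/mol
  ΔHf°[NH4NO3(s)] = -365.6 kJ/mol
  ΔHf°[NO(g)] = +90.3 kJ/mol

ΔH°rxn = Σ nΔHf°(products) − Σ nΔHf°(reactants).
Products: 1·(-365.6) + 2·(+90.3) = -185.0
Reactants: 2·(+0.0) + 1/2·(+0.0) + 2·(+33.2) + 1·(+0.0) = +66.4
ΔH°rxn = (-185.0) − (+66.4) = -251.4 kJ/mol

ΔH°rxn = -251.4 kJ/mol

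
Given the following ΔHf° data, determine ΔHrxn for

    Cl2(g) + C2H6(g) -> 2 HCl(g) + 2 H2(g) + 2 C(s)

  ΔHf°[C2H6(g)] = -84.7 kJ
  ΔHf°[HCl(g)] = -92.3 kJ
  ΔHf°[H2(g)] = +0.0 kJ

ΔHrxn = -99.9 kJ

Products: 2·(-92.3) + 2·(+0.0) + 2·(+0.0) = -184.6
Reactants: 1·(+0.0) + 1·(-84.7) = -84.7
ΔHrxn = (-184.6) − (-84.7) = -99.9 kJ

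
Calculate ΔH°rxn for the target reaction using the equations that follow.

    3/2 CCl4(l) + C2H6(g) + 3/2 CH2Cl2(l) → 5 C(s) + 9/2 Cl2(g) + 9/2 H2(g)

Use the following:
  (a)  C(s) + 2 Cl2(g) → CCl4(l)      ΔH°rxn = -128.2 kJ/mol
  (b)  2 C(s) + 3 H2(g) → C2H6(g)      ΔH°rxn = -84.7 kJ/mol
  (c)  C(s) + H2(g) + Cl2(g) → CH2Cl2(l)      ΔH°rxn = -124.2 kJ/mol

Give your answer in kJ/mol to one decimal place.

ΔH°rxn = 463.3 kJ/mol

(a) reversed and × 3/2: (-3/2)·(-128.2) = +192.3 kJ/mol
(b) reversed: +84.7 kJ/mol
(c) reversed and × 3/2: (-3/2)·(-124.2) = +186.3 kJ/mol
Since enthalpy is a state function, ΔH°rxn = (+192.3) + (+84.7) + (+186.3) = 463.3 kJ/mol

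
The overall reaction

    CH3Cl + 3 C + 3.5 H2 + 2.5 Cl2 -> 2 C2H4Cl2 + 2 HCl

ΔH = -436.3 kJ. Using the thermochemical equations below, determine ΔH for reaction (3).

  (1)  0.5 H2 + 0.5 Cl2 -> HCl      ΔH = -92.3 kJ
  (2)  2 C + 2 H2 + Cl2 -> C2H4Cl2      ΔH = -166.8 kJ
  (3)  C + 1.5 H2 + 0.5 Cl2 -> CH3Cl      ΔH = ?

(1) × 2 (×2 to match 2 HCl in the target): (2)·(-92.3) = -184.6 kJ
(2) × 2 (scale by 2 for the 2 C2H4Cl2): (2)·(-166.8) = -333.6 kJ
(3) reversed (CH3Cl must end up as a reactant): contributes −x
-436.3 = (-184.6) + (-333.6) − x
x = (-436.3 − (-518.2)) / (-1) = -81.9 kJ

ΔH = -81.9 kJ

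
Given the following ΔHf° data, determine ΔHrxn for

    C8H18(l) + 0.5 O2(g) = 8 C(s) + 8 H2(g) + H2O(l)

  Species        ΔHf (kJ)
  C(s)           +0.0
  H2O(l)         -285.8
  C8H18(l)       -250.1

Products: 8·(+0.0) + 8·(+0.0) + 1·(-285.8) = -285.8
Reactants: 1·(-250.1) + 1/2·(+0.0) = -250.1
ΔHrxn = (-285.8) − (-250.1) = -35.7 kJ

ΔHrxn = -35.7 kJ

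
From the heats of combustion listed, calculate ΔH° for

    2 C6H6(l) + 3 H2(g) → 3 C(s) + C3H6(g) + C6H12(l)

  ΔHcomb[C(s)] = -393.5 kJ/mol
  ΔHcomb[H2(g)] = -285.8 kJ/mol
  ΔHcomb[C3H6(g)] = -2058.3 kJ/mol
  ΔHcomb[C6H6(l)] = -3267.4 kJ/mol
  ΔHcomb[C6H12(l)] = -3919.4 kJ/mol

ΔH° = -234.0 kJ/mol

Using ΔH = Σ nΔHc°(reactants) − Σ nΔHc°(products):
= [2·(-3267.4) + 3·(-285.8)] − [3·(-393.5) + 1·(-2058.3) + 1·(-3919.4)]
= -234.0 kJ/mol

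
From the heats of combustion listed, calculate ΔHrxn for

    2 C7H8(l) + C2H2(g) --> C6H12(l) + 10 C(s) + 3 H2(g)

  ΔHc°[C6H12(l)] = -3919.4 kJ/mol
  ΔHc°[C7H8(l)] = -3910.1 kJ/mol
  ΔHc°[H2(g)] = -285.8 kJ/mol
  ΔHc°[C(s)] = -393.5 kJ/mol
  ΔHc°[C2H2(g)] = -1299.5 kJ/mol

With combustion enthalpies, reactants minus products:
= [2·(-3910.1) + 1·(-1299.5)] − [1·(-3919.4) + 10·(-393.5) + 3·(-285.8)]
= -407.9 kJ/mol

ΔHrxn = -407.9 kJ/mol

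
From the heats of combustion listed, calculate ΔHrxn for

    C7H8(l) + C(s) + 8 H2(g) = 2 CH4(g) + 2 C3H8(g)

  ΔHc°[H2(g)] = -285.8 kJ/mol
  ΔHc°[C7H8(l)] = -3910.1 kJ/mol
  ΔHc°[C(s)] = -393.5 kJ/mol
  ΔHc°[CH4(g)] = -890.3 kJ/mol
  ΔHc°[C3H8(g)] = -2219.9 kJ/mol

ΔHrxn = -369.6 kJ/mol

With combustion enthalpies, reactants minus products:
= [1·(-3910.1) + 1·(-393.5) + 8·(-285.8)] − [2·(-890.3) + 2·(-2219.9)]
= -369.6 kJ/mol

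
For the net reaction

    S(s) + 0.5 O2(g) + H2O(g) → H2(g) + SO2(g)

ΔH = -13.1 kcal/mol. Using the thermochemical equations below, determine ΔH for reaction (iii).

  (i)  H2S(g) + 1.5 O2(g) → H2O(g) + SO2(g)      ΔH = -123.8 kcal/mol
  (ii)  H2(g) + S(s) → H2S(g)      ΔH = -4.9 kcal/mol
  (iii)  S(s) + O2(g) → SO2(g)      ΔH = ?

ΔH = -70.9 kcal/mol

(i) reversed: +123.8 kcal/mol
(ii) reversed: +4.9 kcal/mol
(iii) × 2: contributes 2·x
-13.1 = (+123.8) + (+4.9) + 2·x
x = (-13.1 − (+128.7)) / (2) = -70.9 kcal/mol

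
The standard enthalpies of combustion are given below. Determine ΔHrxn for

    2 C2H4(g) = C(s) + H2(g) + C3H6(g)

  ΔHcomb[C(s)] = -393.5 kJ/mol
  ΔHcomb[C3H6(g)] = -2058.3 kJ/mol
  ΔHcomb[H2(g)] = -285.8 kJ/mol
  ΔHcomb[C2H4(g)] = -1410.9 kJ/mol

ΔHrxn = -84.2 kJ/mol

Using ΔH = Σ nΔHc°(reactants) − Σ nΔHc°(products):
= [2·(-1410.9)] − [1·(-393.5) + 1·(-285.8) + 1·(-2058.3)]
= -84.2 kJ/mol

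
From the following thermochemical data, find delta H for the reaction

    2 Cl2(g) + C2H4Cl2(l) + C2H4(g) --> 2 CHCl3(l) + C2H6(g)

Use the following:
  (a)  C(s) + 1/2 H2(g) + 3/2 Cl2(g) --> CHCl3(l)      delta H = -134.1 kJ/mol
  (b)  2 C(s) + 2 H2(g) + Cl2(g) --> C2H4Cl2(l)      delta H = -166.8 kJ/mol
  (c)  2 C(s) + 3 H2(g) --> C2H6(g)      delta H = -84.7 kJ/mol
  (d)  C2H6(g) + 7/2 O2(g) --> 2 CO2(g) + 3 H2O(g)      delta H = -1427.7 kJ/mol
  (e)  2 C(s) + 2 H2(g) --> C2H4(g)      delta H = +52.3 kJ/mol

delta H = -238.4 kJ/mol

(a) × 2 (scale by 2 for the 2 CHCl3(l)): (2)·(-134.1) = -268.2 kJ/mol
(b) reversed (C2H4Cl2(l) must end up as a reactant): +166.8 kJ/mol
(c) as written: -84.7 kJ/mol
(d): not needed (H2O(g) appears nowhere else).
(e) reversed (reverse to put C2H4(g) on the reactant side): -52.3 kJ/mol
Combining the equations, delta H = (2)·(-134.1) + (-1)·(-166.8) + (1)·(-84.7) + (-1)·(+52.3) = -238.4 kJ/mol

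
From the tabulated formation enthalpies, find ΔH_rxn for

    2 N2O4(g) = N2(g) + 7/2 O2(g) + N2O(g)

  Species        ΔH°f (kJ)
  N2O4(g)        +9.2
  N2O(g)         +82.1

Products: 1·(+0.0) + 7/2·(+0.0) + 1·(+82.1) = +82.1
Reactants: 2·(+9.2) = +18.4
ΔH_rxn = (+82.1) − (+18.4) = 63.7 kJ

ΔH_rxn = 63.7 kJ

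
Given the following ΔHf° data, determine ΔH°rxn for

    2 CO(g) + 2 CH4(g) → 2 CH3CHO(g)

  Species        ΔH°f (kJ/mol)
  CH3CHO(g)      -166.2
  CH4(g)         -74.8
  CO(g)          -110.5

ΔH°rxn = Σ nΔHf°(products) − Σ nΔHf°(reactants).
Products: 2·(-166.2) = -332.4
Reactants: 2·(-110.5) + 2·(-74.8) = -370.6
ΔH°rxn = (-332.4) − (-370.6) = 38.2 kJ/mol

ΔH°rxn = 38.2 kJ/mol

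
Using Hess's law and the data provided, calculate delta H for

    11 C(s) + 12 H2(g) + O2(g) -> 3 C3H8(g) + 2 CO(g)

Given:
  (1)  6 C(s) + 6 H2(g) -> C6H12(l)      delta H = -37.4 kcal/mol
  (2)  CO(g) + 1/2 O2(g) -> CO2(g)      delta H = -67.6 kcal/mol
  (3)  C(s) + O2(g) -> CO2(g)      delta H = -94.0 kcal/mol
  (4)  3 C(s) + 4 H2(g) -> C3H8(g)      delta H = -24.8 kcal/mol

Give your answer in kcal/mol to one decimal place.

delta H = -127.2 kcal/mol

(1): not needed (C6H12(l) appears nowhere else).
(2) reversed and × 2 (CO(g) must end up as a product; scale by 2 for the 2 CO(g)): (-2)·(-67.6) = +135.2 kcal/mol
(3) × 2: (2)·(-94.0) = -188.0 kcal/mol
(4) × 3 (scale by 3 for the 3 C3H8(g)): (3)·(-24.8) = -74.4 kcal/mol
Combining the equations, delta H = (-2)·(-67.6) + (2)·(-94.0) + (3)·(-24.8) = -127.2 kcal/mol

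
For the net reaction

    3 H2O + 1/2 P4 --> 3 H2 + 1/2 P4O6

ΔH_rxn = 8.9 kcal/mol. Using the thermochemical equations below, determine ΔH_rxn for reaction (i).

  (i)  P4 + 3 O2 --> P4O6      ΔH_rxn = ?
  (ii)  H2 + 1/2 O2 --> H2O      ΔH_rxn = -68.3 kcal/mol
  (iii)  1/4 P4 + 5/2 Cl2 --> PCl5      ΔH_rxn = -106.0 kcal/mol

(i) × 1/2 (scale by 1/2 for the 1/2 P4O6): contributes 1/2·x
(ii) reversed and × 3 (reverse to put H2O on the reactant side; scale by 3 for the 3 H2O): (-3)·(-68.3) = +204.9 kcal/mol
(iii): not needed (PCl5 appears nowhere else).
+8.9 = (+204.9) + 1/2·x
x = (+8.9 − (+204.9)) / (1/2) = -392.0 kcal/mol

ΔH_rxn = -392.0 kcal/mol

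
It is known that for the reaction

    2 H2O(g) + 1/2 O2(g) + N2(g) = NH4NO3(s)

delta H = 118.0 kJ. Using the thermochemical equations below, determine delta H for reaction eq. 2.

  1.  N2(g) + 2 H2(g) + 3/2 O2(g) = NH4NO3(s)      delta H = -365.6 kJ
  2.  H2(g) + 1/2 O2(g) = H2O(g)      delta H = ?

delta H = -241.8 kJ

eq. 1 as written: -365.6 kJ
eq. 2 reversed and × 2: contributes −2·x
+118.0 = (-365.6) − 2·x
x = (+118.0 − (-365.6)) / (-2) = -241.8 kJ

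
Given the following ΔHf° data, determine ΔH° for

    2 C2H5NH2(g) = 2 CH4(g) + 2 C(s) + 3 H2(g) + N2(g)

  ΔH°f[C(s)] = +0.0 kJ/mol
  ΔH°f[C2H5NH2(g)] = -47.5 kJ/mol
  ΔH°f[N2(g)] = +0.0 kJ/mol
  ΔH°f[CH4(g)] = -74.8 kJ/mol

ΔH° = -54.6 kJ/mol

Products: 2·(-74.8) + 2·(+0.0) + 3·(+0.0) + 1·(+0.0) = -149.6
Reactants: 2·(-47.5) = -95.0
ΔH° = (-149.6) − (-95.0) = -54.6 kJ/mol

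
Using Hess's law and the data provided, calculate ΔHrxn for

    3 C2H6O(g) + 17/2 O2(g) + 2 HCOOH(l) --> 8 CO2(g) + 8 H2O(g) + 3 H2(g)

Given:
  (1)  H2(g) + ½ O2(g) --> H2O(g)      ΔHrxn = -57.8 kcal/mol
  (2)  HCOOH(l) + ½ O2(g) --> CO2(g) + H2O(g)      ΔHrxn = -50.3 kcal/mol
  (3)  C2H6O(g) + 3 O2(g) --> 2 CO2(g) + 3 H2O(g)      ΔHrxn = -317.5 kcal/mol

(1) reversed and × 3: (-3)·(-57.8) = +173.4 kcal/mol
(2) × 2: (2)·(-50.3) = -100.6 kcal/mol
(3) × 3: (3)·(-317.5) = -952.5 kcal/mol
ΔHrxn = (+173.4) + (-100.6) + (-952.5) = -879.7 kcal/mol

ΔHrxn = -879.7 kcal/mol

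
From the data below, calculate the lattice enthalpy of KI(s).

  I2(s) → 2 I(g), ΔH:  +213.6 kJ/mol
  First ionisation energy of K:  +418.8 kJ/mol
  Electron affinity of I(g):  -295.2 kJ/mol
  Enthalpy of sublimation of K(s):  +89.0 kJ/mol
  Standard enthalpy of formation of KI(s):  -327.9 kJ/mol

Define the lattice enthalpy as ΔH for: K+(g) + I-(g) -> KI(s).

ΔHf° = 1·ΔHsub + 1·(ΣIE) + 1/2·D(I2) + 1·EA + U
-327.9 = 1·(+89.0) + 1·(+418.8) + 1/2·(+213.6) + 1·(-295.2) + U
U = -327.9 − (+319.4) = -647.3 kJ/mol

U = -647.3 kJ/mol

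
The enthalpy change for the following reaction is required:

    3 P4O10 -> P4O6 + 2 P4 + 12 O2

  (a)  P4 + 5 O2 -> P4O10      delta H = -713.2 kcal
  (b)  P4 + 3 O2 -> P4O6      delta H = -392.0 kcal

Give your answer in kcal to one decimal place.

delta H = 1747.6 kcal

(a) reversed and × 3 (reverse to put P4O10 on the reactant side; ×3 to match 3 P4O10 in the target): (-3)·(-713.2) = +2139.6 kcal
(b) as written (P4O6 already on the product side): -392.0 kcal
delta H = (+2139.6) + (-392.0) = 1747.6 kcal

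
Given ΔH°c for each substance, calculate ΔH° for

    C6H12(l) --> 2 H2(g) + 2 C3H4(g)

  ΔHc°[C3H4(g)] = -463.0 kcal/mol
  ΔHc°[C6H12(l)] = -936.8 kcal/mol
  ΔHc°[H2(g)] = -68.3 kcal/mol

ΔH° = 125.8 kcal/mol

With combustion enthalpies, reactants minus products:
= [1·(-936.8)] − [2·(-68.3) + 2·(-463.0)]
= 125.8 kcal/mol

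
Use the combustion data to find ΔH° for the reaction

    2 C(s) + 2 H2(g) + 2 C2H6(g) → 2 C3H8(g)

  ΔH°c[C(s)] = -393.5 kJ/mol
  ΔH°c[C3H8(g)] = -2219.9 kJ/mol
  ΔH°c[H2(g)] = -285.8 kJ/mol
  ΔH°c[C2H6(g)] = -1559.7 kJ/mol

ΔH° = -38.2 kJ/mol

Using ΔH = Σ nΔHc°(reactants) − Σ nΔHc°(products):
= [2·(-393.5) + 2·(-285.8) + 2·(-1559.7)] − [2·(-2219.9)]
= -38.2 kJ/mol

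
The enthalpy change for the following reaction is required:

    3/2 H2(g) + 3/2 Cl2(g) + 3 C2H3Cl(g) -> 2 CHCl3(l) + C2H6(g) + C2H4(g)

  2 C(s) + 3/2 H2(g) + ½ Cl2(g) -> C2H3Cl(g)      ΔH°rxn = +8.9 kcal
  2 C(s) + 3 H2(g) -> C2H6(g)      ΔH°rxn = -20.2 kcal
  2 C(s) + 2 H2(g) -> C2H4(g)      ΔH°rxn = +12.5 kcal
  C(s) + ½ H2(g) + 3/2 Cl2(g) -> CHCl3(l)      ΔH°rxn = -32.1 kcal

ΔH°rxn = -98.6 kcal

equation 1 reversed and × 3: (-3)·(+8.9) = -26.7 kcal
equation 2 as written: -20.2 kcal
equation 3 as written: +12.5 kcal
equation 4 × 2: (2)·(-32.1) = -64.2 kcal
Since enthalpy is a state function, ΔH°rxn = (-26.7) + (-20.2) + (+12.5) + (-64.2) = -98.6 kcal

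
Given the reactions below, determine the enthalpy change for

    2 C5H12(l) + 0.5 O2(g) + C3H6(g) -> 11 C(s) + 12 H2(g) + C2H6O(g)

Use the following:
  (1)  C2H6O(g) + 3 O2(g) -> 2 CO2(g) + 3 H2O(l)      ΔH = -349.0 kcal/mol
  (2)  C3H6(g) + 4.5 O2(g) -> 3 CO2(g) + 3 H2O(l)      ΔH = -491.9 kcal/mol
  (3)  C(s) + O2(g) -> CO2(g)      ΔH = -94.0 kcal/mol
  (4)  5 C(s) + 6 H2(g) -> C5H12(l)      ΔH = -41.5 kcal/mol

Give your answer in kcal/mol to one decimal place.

ΔH = 34.1 kcal/mol

(1) reversed (reverse to put C2H6O(g) on the product side): +349.0 kcal/mol
(2) as written (C3H6(g) already on the reactant side): -491.9 kcal/mol
(3) reversed: +94.0 kcal/mol
(4) reversed and × 2 (reverse to put C5H12(l) on the reactant side; scale by 2 for the 2 C5H12(l)): (-2)·(-41.5) = +83.0 kcal/mol
By Hess's law, ΔH = (+349.0) + (-491.9) + (+94.0) + (+83.0) = 34.1 kcal/mol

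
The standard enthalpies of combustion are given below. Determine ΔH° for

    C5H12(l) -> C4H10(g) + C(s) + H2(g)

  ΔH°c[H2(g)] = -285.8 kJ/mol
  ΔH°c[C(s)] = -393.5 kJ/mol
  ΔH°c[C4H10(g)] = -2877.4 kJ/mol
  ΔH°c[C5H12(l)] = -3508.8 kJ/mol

Using ΔH = Σ nΔHc°(reactants) − Σ nΔHc°(products):
= [1·(-3508.8)] − [1·(-2877.4) + 1·(-393.5) + 1·(-285.8)]
= 47.9 kJ/mol

ΔH° = 47.9 kJ/mol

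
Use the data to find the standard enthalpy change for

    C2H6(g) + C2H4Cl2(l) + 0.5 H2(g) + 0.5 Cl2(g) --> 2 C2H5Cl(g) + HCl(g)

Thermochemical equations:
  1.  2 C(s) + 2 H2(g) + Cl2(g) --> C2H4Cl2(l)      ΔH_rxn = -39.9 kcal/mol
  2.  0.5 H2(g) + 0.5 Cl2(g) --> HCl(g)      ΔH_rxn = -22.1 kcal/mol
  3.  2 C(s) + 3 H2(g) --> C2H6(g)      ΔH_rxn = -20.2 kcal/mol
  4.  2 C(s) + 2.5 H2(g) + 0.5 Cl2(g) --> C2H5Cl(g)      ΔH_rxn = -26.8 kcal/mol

ΔH_rxn = -15.6 kcal/mol

eq. 1 reversed: +39.9 kcal/mol
eq. 2 as written: -22.1 kcal/mol
eq. 3 reversed: +20.2 kcal/mol
eq. 4 × 2: (2)·(-26.8) = -53.6 kcal/mol
Combining the equations, ΔH_rxn = (-1)·(-39.9) + (1)·(-22.1) + (-1)·(-20.2) + (2)·(-26.8) = -15.6 kcal/mol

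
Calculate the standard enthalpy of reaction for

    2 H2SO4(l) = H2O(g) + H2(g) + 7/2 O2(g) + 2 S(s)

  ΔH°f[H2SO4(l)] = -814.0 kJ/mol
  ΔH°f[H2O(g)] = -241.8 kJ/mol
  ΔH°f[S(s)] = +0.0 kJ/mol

ΔH°rxn = Σ nΔHf°(products) − Σ nΔHf°(reactants).
Products: 1·(-241.8) + 1·(+0.0) + 7/2·(+0.0) + 2·(+0.0) = -241.8
Reactants: 2·(-814.0) = -1628.0
ΔH° = (-241.8) − (-1628.0) = 1386.2 kJ/mol

ΔH° = 1386.2 kJ/mol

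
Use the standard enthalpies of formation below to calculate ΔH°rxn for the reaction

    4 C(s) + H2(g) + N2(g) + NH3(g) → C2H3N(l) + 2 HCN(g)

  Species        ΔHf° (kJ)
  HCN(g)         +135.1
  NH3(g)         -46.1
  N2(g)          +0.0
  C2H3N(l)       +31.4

ΔH°rxn = 347.7 kJ

Products: 1·(+31.4) + 2·(+135.1) = +301.6
Reactants: 4·(+0.0) + 1·(+0.0) + 1·(+0.0) + 1·(-46.1) = -46.1
ΔH°rxn = (+301.6) − (-46.1) = 347.7 kJ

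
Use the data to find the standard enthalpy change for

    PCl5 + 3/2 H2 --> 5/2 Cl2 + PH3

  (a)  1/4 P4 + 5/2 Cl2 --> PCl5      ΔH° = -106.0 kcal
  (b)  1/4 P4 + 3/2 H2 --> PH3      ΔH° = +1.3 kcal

ΔH° = 107.3 kcal

(a) reversed: +106.0 kcal
(b) as written: +1.3 kcal
ΔH° = (-1)·(-106.0) + (1)·(+1.3) = 107.3 kcal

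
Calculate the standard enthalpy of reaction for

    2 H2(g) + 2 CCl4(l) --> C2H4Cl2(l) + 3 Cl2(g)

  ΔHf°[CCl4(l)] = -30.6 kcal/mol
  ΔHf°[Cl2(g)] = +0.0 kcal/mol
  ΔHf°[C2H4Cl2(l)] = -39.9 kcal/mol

Products: 1·(-39.9) + 3·(+0.0) = -39.9
Reactants: 2·(+0.0) + 2·(-30.6) = -61.2
ΔH°rxn = (-39.9) − (-61.2) = 21.3 kcal/mol

ΔH°rxn = 21.3 kcal/mol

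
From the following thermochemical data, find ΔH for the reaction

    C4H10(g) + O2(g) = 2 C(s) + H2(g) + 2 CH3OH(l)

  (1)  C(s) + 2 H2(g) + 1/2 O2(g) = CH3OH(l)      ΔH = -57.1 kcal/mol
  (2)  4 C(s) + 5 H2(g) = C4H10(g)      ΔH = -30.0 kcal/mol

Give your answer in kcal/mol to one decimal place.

ΔH = -84.2 kcal/mol

(1) × 2 (scale by 2 for the 2 CH3OH(l)): (2)·(-57.1) = -114.2 kcal/mol
(2) reversed (reverse to put C4H10(g) on the reactant side): +30.0 kcal/mol
ΔH = (-114.2) + (+30.0) = -84.2 kcal/mol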